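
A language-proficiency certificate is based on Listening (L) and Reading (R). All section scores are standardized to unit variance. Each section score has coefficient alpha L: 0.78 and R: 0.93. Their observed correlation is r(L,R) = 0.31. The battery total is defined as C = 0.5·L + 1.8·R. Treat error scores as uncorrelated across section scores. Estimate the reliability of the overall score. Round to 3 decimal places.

0.930

Var(C) = 0.5² + 1.8² + 2·[0.9·0.31] = 3.49 + 0.558 = 4.048.
Because errors are independent across components, Cov(Tᵢ,Tⱼ) = Cov(Xᵢ,Xⱼ); the off-diagonal part of the true-score variance is the same as above.
True-score variance = [0.5²·0.78 + 1.8²·0.93] + 0.558 = 3.2082 + 0.558 = 3.7662.
Reliability = 3.7662 / 4.048 = 0.930.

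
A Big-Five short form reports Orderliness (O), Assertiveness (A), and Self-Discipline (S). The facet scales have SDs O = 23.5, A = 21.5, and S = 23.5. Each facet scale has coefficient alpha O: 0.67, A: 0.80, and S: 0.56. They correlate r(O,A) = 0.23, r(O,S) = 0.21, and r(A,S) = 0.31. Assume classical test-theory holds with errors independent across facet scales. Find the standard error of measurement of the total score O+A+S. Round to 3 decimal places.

Var(total) = 1566.75 + 777.615 = 2344.36.
True-score variance = 1049.07 + 777.615 = 1826.68, so reliability = 0.7792.
Error variance = 2344.36 − 1826.68 = 517.682; SEM = √517.682 = 22.753.

22.753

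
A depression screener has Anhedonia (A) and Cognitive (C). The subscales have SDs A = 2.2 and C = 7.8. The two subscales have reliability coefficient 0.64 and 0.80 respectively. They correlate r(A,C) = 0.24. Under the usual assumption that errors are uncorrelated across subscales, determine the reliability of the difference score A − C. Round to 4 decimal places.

Var(A−C) = 2.2² + 7.8² − 2·2.2·7.8·0.24 = 65.68 − 8.2368 = 57.4432.
With uncorrelated errors the cross-covariances are all true-score covariance, so they carry over unchanged; only the diagonal terms shrink to ρᵢσᵢ².
True-score variance = [2.2²·0.64 + 7.8²·0.80] − 8.2368 = 51.7696 − 8.2368 = 43.5328.
Reliability = 43.5328 / 57.4432 = 0.7578.

0.7578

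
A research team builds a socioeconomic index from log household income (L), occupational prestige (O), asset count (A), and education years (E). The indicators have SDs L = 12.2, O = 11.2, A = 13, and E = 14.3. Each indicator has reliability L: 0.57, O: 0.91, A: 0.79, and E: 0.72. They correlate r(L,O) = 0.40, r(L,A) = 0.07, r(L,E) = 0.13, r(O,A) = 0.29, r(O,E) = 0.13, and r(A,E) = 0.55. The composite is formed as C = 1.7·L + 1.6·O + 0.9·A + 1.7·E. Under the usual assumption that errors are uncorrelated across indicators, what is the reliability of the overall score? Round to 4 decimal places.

Var(C) = 1.7²·12.2² + 1.6²·11.2² + 0.9²·13² + 1.7²·14.3² + 2·[2.72·12.2·11.2·0.40 + 1.53·12.2·13·0.07 + 2.89·12.2·14.3·0.13 + 1.44·11.2·13·0.29 + 2.72·11.2·14.3·0.13 + 1.53·13·14.3·0.55] = 1479.14 + 1010.13 = 2489.27.
Under uncorrelated errors the observed covariances equal the true-score covariances, so only the own-variance terms attenuate.
True-score variance = [1.7²·12.2²·0.57 + 1.6²·11.2²·0.91 + 0.9²·13²·0.79 + 1.7²·14.3²·0.72] + 1010.13 = 1071.06 + 1010.13 = 2081.19.
Reliability = 2081.19 / 2489.27 = 0.8361.

0.8361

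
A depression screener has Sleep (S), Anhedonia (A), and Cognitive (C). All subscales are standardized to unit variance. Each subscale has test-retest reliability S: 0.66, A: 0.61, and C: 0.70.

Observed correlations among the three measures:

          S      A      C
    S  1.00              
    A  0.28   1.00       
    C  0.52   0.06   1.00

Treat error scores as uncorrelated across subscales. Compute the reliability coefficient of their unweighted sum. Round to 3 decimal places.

0.782

Var(S+A+C) = 3 + 2·[0.28 + 0.52 + 0.06] = 3 + 1.72 = 4.72.
Because errors are independent across components, Cov(Tᵢ,Tⱼ) = Cov(Xᵢ,Xⱼ); the off-diagonal part of the true-score variance is the same as above.
True-score variance = [0.66 + 0.61 + 0.70] + 1.72 = 1.97 + 1.72 = 3.69.
Reliability = 3.69 / 4.72 = 0.782.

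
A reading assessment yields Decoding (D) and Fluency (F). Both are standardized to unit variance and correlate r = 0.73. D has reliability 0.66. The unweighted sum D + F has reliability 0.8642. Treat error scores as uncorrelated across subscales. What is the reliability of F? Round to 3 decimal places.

Var(D+F) = 2 + 2·0.73 = 3.460.
True-score variance = ρ_D + ρ_F + 2·0.73, so 0.8642 = (0.66 + ρ_F + 1.46) / 3.460.
ρ_F = 0.8642·3.460 − 0.66 − 1.46 = 0.870.

0.870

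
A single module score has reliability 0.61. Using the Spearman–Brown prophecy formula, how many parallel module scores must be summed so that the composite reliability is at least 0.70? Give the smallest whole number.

k ≥ ρ*(1−ρ₁)/(ρ₁(1−ρ*)) = 0.70·0.39 / (0.61·0.30) = 1.492.
Smallest integer k = 2.

2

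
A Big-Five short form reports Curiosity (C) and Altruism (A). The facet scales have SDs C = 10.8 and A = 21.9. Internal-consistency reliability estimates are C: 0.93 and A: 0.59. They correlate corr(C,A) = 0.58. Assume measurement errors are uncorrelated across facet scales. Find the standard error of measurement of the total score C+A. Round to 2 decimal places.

14.31

Var(total) = 596.25 + 274.363 = 870.613.
True-score variance = 391.445 + 274.363 = 665.808, so reliability = 0.7648.
Error variance = 870.613 − 665.808 = 204.805; SEM = √204.805 = 14.31.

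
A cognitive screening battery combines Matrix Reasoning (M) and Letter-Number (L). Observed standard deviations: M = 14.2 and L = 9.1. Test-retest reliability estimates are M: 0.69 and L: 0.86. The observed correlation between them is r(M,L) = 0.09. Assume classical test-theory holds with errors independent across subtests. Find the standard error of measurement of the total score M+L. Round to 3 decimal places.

8.608

Var(total) = 284.45 + 23.2596 = 307.71.
True-score variance = 210.348 + 23.2596 = 233.608, so reliability = 0.7592.
Error variance = 307.71 − 233.608 = 74.1018; SEM = √74.1018 = 8.608.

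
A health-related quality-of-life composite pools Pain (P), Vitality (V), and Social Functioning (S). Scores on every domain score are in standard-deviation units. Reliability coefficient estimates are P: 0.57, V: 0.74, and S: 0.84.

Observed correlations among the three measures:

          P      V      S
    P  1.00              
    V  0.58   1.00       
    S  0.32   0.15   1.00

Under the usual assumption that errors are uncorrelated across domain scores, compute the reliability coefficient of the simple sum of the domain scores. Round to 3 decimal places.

0.833

Var(P+V+S) = 3 + 2·[0.58 + 0.32 + 0.15] = 3 + 2.1 = 5.1.
With uncorrelated errors the cross-covariances are all true-score covariance, so they carry over unchanged; only the diagonal terms shrink to ρᵢσᵢ².
True-score variance = [0.57 + 0.74 + 0.84] + 2.1 = 2.15 + 2.1 = 4.25.
Reliability = 4.25 / 5.1 = 0.833.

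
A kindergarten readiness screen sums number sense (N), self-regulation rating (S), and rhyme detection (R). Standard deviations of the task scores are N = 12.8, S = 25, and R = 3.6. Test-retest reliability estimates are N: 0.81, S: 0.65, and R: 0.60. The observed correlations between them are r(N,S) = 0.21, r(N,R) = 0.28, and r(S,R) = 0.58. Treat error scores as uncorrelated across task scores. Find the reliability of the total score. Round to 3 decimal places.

Var(N+S+R) = 12.8² + 25² + 3.6² + 2·[12.8·25·0.21 + 12.8·3.6·0.28 + 25·3.6·0.58] = 801.8 + 264.605 = 1066.4.
Under uncorrelated errors the observed covariances equal the true-score covariances, so only the own-variance terms attenuate.
True-score variance = [12.8²·0.81 + 25²·0.65 + 3.6²·0.60] + 264.605 = 546.736 + 264.605 = 811.341.
Reliability = 811.341 / 1066.4 = 0.761.

0.761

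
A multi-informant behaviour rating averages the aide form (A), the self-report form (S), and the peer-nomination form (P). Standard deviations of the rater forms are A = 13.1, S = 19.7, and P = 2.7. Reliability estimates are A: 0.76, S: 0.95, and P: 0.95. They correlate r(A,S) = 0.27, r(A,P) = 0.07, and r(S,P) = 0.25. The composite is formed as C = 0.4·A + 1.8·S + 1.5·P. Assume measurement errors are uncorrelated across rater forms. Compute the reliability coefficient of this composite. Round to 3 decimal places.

Var(C) = 0.4²·13.1² + 1.8²·19.7² + 1.5²·2.7² + 2·[0.72·13.1·19.7·0.27 + 0.6·13.1·2.7·0.07 + 2.7·19.7·2.7·0.25] = 1301.27 + 175.115 = 1476.39.
Under uncorrelated errors the observed covariances equal the true-score covariances, so only the own-variance terms attenuate.
True-score variance = [0.4²·13.1²·0.76 + 1.8²·19.7²·0.95 + 1.5²·2.7²·0.95] + 175.115 = 1230.99 + 175.115 = 1406.11.
Reliability = 1406.11 / 1476.39 = 0.952.

0.952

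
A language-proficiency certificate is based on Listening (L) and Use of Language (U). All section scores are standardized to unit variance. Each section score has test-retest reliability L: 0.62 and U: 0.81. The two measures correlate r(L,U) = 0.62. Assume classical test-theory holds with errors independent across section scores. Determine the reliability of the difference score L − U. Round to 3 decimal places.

Var(L−U) = 1 + 1 − 2·0.62 = 2 − 1.24 = 0.76.
Under uncorrelated errors the observed covariances equal the true-score covariances, so only the own-variance terms attenuate.
True-score variance = [0.62 + 0.81] − 1.24 = 1.43 − 1.24 = 0.19.
Reliability = 0.19 / 0.76 = 0.250.

0.250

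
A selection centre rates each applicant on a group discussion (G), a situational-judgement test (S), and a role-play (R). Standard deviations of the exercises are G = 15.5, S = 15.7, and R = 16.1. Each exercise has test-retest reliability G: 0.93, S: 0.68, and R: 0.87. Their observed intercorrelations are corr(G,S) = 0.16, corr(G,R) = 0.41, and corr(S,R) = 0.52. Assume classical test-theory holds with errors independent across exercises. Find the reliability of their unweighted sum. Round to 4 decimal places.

0.8998

Var(G+S+R) = 15.5² + 15.7² + 16.1² + 2·[15.5·15.7·0.16 + 15.5·16.1·0.41 + 15.7·16.1·0.52] = 745.95 + 545.384 = 1291.33.
Because errors are independent across components, Cov(Tᵢ,Tⱼ) = Cov(Xᵢ,Xⱼ); the off-diagonal part of the true-score variance is the same as above.
True-score variance = [15.5²·0.93 + 15.7²·0.68 + 16.1²·0.87] + 545.384 = 616.558 + 545.384 = 1161.94.
Reliability = 1161.94 / 1291.33 = 0.8998.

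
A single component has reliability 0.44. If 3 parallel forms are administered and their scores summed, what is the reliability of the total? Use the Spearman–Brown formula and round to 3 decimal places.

ρ_k = kρ / (1 + (k−1)ρ) = 3·0.44 / (1 + 2·0.44) = 1.320 / 1.880 = 0.702.

0.702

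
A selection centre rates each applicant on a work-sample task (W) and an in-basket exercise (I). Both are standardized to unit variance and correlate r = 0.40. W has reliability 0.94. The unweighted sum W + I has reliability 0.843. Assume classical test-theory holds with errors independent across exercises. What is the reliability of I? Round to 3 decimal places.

Var(W+I) = 2 + 2·0.40 = 2.800.
True-score variance = ρ_W + ρ_I + 2·0.40, so 0.843 = (0.94 + ρ_I + 0.80) / 2.800.
ρ_I = 0.843·2.800 − 0.94 − 0.80 = 0.620.

0.620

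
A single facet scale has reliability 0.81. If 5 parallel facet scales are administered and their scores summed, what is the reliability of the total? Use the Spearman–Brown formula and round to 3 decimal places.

ρ_k = kρ / (1 + (k−1)ρ) = 5·0.81 / (1 + 4·0.81) = 4.050 / 4.240 = 0.955.

0.955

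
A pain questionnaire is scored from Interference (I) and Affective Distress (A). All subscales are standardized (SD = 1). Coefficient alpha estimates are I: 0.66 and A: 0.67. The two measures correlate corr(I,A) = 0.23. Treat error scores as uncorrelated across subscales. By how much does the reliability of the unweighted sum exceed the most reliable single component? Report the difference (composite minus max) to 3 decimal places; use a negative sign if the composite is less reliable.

Var(sum) = 2 + 0.46 = 2.46; true-score variance = 1.33 + 0.46 = 1.79; composite reliability = 0.7276.
Max component reliability = 0.6700.
Difference = 0.7276 − 0.6700 = 0.058.

0.058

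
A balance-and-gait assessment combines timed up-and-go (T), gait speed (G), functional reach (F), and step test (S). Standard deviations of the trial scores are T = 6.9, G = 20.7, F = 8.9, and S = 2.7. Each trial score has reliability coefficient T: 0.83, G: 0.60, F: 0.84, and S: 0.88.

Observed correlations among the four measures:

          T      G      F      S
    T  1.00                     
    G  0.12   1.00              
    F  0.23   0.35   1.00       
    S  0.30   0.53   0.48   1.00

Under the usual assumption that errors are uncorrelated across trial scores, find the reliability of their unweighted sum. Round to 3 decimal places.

0.772

Var(T+G+F+S) = 6.9² + 20.7² + 8.9² + 2.7² + 2·[6.9·20.7·0.12 + 6.9·8.9·0.23 + 6.9·2.7·0.30 + 20.7·8.9·0.35 + 20.7·2.7·0.53 + 8.9·2.7·0.48] = 562.6 + 284.979 = 847.579.
Under uncorrelated errors the observed covariances equal the true-score covariances, so only the own-variance terms attenuate.
True-score variance = [6.9²·0.83 + 20.7²·0.60 + 8.9²·0.84 + 2.7²·0.88] + 284.979 = 369.562 + 284.979 = 654.541.
Reliability = 654.541 / 847.579 = 0.772.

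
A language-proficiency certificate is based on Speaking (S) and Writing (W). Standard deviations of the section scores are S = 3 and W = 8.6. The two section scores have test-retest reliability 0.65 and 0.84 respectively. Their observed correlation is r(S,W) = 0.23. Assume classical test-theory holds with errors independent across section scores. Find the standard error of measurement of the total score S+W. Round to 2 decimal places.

3.87

Var(total) = 82.96 + 11.868 = 94.828.
True-score variance = 67.9764 + 11.868 = 79.8444, so reliability = 0.8420.
Error variance = 94.828 − 79.8444 = 14.9836; SEM = √14.9836 = 3.87.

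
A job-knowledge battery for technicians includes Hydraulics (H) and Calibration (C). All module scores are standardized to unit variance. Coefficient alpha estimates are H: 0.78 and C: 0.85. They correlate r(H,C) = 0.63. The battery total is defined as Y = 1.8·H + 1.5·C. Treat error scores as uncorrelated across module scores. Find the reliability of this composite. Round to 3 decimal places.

Var(Y) = 1.8² + 1.5² + 2·[2.7·0.63] = 5.49 + 3.402 = 8.892.
With uncorrelated errors the cross-covariances are all true-score covariance, so they carry over unchanged; only the diagonal terms shrink to ρᵢσᵢ².
True-score variance = [1.8²·0.78 + 1.5²·0.85] + 3.402 = 4.4397 + 3.402 = 7.8417.
Reliability = 7.8417 / 8.892 = 0.882.

0.882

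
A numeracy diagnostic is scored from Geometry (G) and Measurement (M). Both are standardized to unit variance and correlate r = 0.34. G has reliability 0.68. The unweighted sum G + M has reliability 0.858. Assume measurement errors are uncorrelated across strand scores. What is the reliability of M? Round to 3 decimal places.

Var(G+M) = 2 + 2·0.34 = 2.680.
True-score variance = ρ_G + ρ_M + 2·0.34, so 0.858 = (0.68 + ρ_M + 0.68) / 2.680.
ρ_M = 0.858·2.680 − 0.68 − 0.68 = 0.939.

0.939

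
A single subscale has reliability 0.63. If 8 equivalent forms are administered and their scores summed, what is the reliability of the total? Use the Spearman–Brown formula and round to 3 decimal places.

0.932

ρ_k = kρ / (1 + (k−1)ρ) = 8·0.63 / (1 + 7·0.63) = 5.040 / 5.410 = 0.932.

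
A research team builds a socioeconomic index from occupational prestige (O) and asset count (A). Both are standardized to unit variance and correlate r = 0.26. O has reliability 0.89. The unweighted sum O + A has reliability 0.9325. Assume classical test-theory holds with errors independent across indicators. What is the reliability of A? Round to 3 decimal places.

0.940

Var(O+A) = 2 + 2·0.26 = 2.520.
True-score variance = ρ_O + ρ_A + 2·0.26, so 0.9325 = (0.89 + ρ_A + 0.52) / 2.520.
ρ_A = 0.9325·2.520 − 0.89 − 0.52 = 0.940.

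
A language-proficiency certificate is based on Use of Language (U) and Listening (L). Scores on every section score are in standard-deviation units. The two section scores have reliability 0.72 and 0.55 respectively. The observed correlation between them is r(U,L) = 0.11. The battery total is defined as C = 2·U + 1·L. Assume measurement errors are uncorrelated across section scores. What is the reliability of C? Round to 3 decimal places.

Var(C) = 2² + 1 + 2·[2·0.11] = 5 + 0.44 = 5.44.
With uncorrelated errors the cross-covariances are all true-score covariance, so they carry over unchanged; only the diagonal terms shrink to ρᵢσᵢ².
True-score variance = [2²·0.72 + 0.55] + 0.44 = 3.43 + 0.44 = 3.87.
Reliability = 3.87 / 5.44 = 0.711.

0.711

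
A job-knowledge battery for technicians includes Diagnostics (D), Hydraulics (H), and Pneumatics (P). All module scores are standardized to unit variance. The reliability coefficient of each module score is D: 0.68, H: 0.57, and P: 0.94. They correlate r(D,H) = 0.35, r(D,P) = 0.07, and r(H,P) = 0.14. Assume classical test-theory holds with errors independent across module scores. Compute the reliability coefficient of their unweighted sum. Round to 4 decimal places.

Var(D+H+P) = 3 + 2·[0.35 + 0.07 + 0.14] = 3 + 1.12 = 4.12.
With uncorrelated errors the cross-covariances are all true-score covariance, so they carry over unchanged; only the diagonal terms shrink to ρᵢσᵢ².
True-score variance = [0.68 + 0.57 + 0.94] + 1.12 = 2.19 + 1.12 = 3.31.
Reliability = 3.31 / 4.12 = 0.8034.

0.8034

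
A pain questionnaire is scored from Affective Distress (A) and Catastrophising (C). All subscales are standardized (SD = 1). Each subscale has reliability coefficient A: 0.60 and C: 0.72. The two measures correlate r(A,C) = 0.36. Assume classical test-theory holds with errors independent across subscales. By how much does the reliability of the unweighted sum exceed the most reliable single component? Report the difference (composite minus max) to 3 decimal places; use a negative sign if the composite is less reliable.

Var(sum) = 2 + 0.72 = 2.72; true-score variance = 1.32 + 0.72 = 2.04; composite reliability = 0.7500.
Max component reliability = 0.7200.
Difference = 0.7500 − 0.7200 = 0.030.

0.030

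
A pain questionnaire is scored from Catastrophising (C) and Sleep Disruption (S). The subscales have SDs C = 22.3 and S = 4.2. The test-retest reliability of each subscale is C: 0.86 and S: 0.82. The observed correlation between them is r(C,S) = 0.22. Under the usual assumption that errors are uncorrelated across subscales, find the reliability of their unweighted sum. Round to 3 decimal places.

0.869

Var(C+S) = 22.3² + 4.2² + 2·[22.3·4.2·0.22] = 514.93 + 41.2104 = 556.14.
With uncorrelated errors the cross-covariances are all true-score covariance, so they carry over unchanged; only the diagonal terms shrink to ρᵢσᵢ².
True-score variance = [22.3²·0.86 + 4.2²·0.82] + 41.2104 = 442.134 + 41.2104 = 483.345.
Reliability = 483.345 / 556.14 = 0.869.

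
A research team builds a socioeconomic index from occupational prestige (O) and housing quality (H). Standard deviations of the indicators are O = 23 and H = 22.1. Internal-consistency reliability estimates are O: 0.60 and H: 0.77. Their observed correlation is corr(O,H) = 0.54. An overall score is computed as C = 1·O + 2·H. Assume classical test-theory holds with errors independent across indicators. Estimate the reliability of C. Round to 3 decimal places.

Var(C) = 23² + 2²·22.1² + 2·[2·23·22.1·0.54] = 2482.64 + 1097.93 = 3580.57.
Because errors are independent across components, Cov(Tᵢ,Tⱼ) = Cov(Xᵢ,Xⱼ); the off-diagonal part of the true-score variance is the same as above.
True-score variance = [23²·0.60 + 2²·22.1²·0.77] + 1097.93 = 1821.7 + 1097.93 = 2919.63.
Reliability = 2919.63 / 3580.57 = 0.815.

0.815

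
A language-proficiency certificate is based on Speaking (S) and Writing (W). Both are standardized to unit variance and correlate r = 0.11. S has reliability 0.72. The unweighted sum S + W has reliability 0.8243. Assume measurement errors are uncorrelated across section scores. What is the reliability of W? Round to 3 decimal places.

0.890

Var(S+W) = 2 + 2·0.11 = 2.220.
True-score variance = ρ_S + ρ_W + 2·0.11, so 0.8243 = (0.72 + ρ_W + 0.22) / 2.220.
ρ_W = 0.8243·2.220 − 0.72 − 0.22 = 0.890.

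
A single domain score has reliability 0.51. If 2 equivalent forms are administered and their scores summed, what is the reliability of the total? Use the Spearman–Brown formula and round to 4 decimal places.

0.6755

ρ_k = kρ / (1 + (k−1)ρ) = 2·0.51 / (1 + 1·0.51) = 1.020 / 1.510 = 0.6755.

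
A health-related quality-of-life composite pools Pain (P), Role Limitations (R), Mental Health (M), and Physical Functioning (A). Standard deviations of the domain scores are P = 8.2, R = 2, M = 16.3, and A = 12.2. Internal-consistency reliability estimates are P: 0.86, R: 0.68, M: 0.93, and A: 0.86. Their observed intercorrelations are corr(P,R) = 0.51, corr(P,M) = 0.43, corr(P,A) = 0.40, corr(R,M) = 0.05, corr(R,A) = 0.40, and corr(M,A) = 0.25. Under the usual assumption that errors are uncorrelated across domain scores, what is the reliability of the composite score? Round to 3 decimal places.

0.939

Var(P+R+M+A) = 8.2² + 2² + 16.3² + 12.2² + 2·[8.2·2·0.51 + 8.2·16.3·0.43 + 8.2·12.2·0.40 + 2·16.3·0.05 + 2·12.2·0.40 + 16.3·12.2·0.25] = 485.77 + 333.918 = 819.688.
Under uncorrelated errors the observed covariances equal the true-score covariances, so only the own-variance terms attenuate.
True-score variance = [8.2²·0.86 + 2²·0.68 + 16.3²·0.93 + 12.2²·0.86] + 333.918 = 435.64 + 333.918 = 769.558.
Reliability = 769.558 / 819.688 = 0.939.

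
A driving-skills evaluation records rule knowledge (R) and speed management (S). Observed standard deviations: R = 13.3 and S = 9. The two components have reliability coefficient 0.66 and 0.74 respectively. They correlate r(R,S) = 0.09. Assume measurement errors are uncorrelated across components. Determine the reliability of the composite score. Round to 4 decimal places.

Var(R+S) = 13.3² + 9² + 2·[13.3·9·0.09] = 257.89 + 21.546 = 279.436.
Because errors are independent across components, Cov(Tᵢ,Tⱼ) = Cov(Xᵢ,Xⱼ); the off-diagonal part of the true-score variance is the same as above.
True-score variance = [13.3²·0.66 + 9²·0.74] + 21.546 = 176.687 + 21.546 = 198.233.
Reliability = 198.233 / 279.436 = 0.7094.

0.7094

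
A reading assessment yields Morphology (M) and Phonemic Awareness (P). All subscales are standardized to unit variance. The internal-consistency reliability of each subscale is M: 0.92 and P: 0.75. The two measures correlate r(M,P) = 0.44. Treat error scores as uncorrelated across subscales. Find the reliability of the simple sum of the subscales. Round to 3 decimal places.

Var(M+P) = 2 + 2·[0.44] = 2 + 0.88 = 2.88.
Under uncorrelated errors the observed covariances equal the true-score covariances, so only the own-variance terms attenuate.
True-score variance = [0.92 + 0.75] + 0.88 = 1.67 + 0.88 = 2.55.
Reliability = 2.55 / 2.88 = 0.885.

0.885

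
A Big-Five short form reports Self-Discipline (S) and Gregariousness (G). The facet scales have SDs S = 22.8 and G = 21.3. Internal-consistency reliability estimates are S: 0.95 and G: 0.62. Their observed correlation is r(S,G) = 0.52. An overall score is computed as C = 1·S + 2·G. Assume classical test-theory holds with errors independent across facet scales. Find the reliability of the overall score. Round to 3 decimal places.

Var(C) = 22.8² + 2²·21.3² + 2·[2·22.8·21.3·0.52] = 2334.6 + 1010.13 = 3344.73.
Under uncorrelated errors the observed covariances equal the true-score covariances, so only the own-variance terms attenuate.
True-score variance = [22.8²·0.95 + 2²·21.3²·0.62] + 1010.13 = 1619 + 1010.13 = 2629.13.
Reliability = 2629.13 / 3344.73 = 0.786.

0.786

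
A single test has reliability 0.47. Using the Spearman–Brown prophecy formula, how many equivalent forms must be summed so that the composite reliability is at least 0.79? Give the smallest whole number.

5

k ≥ ρ*(1−ρ₁)/(ρ₁(1−ρ*)) = 0.79·0.53 / (0.47·0.21) = 4.242.
Smallest integer k = 5.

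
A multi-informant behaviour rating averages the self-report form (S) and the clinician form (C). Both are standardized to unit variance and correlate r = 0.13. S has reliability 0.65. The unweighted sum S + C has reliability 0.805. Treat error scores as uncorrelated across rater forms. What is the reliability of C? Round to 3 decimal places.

Var(S+C) = 2 + 2·0.13 = 2.260.
True-score variance = ρ_S + ρ_C + 2·0.13, so 0.805 = (0.65 + ρ_C + 0.26) / 2.260.
ρ_C = 0.805·2.260 − 0.65 − 0.26 = 0.909.

0.909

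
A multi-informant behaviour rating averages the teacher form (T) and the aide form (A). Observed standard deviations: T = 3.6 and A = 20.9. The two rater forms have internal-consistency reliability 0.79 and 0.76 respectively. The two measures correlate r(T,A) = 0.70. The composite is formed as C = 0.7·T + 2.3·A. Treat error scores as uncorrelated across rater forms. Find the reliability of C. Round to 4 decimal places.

Var(C) = 0.7²·3.6² + 2.3²·20.9² + 2·[1.61·3.6·20.9·0.70] = 2317.08 + 169.591 = 2486.67.
Under uncorrelated errors the observed covariances equal the true-score covariances, so only the own-variance terms attenuate.
True-score variance = [0.7²·3.6²·0.79 + 2.3²·20.9²·0.76] + 169.591 = 1761.17 + 169.591 = 1930.76.
Reliability = 1930.76 / 2486.67 = 0.7764.

0.7764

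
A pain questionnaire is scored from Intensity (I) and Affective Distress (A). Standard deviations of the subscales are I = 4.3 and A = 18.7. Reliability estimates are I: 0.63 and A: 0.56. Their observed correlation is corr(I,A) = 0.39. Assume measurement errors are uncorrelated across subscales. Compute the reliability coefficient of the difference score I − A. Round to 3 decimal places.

0.474

Var(I−A) = 4.3² + 18.7² − 2·4.3·18.7·0.39 = 368.18 − 62.7198 = 305.46.
Because errors are independent across components, Cov(Tᵢ,Tⱼ) = Cov(Xᵢ,Xⱼ); the off-diagonal part of the true-score variance is the same as above.
True-score variance = [4.3²·0.63 + 18.7²·0.56] − 62.7198 = 207.475 − 62.7198 = 144.755.
Reliability = 144.755 / 305.46 = 0.474.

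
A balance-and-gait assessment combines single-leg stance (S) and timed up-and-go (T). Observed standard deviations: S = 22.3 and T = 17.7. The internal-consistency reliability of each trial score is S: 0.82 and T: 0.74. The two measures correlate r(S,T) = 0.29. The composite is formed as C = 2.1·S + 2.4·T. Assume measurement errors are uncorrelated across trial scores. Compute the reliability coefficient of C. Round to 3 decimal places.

Var(C) = 2.1²·22.3² + 2.4²·17.7² + 2·[5.04·22.3·17.7·0.29] = 3997.6 + 1153.82 = 5151.42.
Because errors are independent across components, Cov(Tᵢ,Tⱼ) = Cov(Xᵢ,Xⱼ); the off-diagonal part of the true-score variance is the same as above.
True-score variance = [2.1²·22.3²·0.82 + 2.4²·17.7²·0.74] + 1153.82 = 3133.67 + 1153.82 = 4287.48.
Reliability = 4287.48 / 5151.42 = 0.832.

0.832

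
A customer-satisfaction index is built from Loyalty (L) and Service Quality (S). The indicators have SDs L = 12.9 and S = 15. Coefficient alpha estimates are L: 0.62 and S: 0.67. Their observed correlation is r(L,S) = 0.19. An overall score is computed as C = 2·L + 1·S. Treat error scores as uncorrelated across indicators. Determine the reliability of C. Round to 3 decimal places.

Var(C) = 2²·12.9² + 15² + 2·[2·12.9·15·0.19] = 890.64 + 147.06 = 1037.7.
With uncorrelated errors the cross-covariances are all true-score covariance, so they carry over unchanged; only the diagonal terms shrink to ρᵢσᵢ².
True-score variance = [2²·12.9²·0.62 + 15²·0.67] + 147.06 = 563.447 + 147.06 = 710.507.
Reliability = 710.507 / 1037.7 = 0.685.

0.685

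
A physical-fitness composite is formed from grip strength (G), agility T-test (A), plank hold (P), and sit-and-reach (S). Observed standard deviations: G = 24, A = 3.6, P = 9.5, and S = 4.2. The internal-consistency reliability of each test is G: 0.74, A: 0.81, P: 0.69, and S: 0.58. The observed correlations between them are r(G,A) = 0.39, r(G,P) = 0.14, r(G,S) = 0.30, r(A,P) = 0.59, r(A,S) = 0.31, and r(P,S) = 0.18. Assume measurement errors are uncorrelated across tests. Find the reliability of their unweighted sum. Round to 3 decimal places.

0.803

Var(G+A+P+S) = 24² + 3.6² + 9.5² + 4.2² + 2·[24·3.6·0.39 + 24·9.5·0.14 + 24·4.2·0.30 + 3.6·9.5·0.59 + 3.6·4.2·0.31 + 9.5·4.2·0.18] = 696.85 + 255.806 = 952.656.
Because errors are independent across components, Cov(Tᵢ,Tⱼ) = Cov(Xᵢ,Xⱼ); the off-diagonal part of the true-score variance is the same as above.
True-score variance = [24²·0.74 + 3.6²·0.81 + 9.5²·0.69 + 4.2²·0.58] + 255.806 = 509.241 + 255.806 = 765.048.
Reliability = 765.048 / 952.656 = 0.803.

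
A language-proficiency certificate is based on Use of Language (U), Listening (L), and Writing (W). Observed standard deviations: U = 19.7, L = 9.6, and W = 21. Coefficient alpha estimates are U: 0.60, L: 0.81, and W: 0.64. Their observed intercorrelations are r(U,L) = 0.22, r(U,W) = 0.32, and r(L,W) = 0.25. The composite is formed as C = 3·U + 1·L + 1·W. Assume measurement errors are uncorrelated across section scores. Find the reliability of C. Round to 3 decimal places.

0.696

Var(C) = 3²·19.7² + 9.6² + 21² + 2·[3·19.7·9.6·0.22 + 3·19.7·21·0.32 + 9.6·21·0.25] = 4025.97 + 1144.74 = 5170.71.
With uncorrelated errors the cross-covariances are all true-score covariance, so they carry over unchanged; only the diagonal terms shrink to ρᵢσᵢ².
True-score variance = [3²·19.7²·0.60 + 9.6²·0.81 + 21²·0.64] + 1144.74 = 2452.58 + 1144.74 = 3597.32.
Reliability = 3597.32 / 5170.71 = 0.696.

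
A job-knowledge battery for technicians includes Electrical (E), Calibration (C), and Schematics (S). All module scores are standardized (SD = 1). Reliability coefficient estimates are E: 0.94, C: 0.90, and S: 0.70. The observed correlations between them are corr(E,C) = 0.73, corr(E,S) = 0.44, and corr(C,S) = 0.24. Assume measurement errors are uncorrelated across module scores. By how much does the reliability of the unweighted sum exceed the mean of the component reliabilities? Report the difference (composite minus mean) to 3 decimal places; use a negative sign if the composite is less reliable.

0.074

Var(sum) = 3 + 2.82 = 5.82; true-score variance = 2.54 + 2.82 = 5.36; composite reliability = 0.9210.
Mean component reliability = 0.8467.
Difference = 0.9210 − 0.8467 = 0.074.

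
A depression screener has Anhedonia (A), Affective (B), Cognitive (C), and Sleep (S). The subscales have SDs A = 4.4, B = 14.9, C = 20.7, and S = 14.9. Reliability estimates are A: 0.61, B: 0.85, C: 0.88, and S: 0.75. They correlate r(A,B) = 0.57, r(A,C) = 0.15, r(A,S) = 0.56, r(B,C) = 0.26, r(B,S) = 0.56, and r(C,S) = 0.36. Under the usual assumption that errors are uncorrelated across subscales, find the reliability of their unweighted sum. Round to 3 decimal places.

Var(A+B+C+S) = 4.4² + 14.9² + 20.7² + 14.9² + 2·[4.4·14.9·0.57 + 4.4·20.7·0.15 + 4.4·14.9·0.56 + 14.9·20.7·0.26 + 14.9·14.9·0.56 + 20.7·14.9·0.36] = 891.87 + 806.594 = 1698.46.
Under uncorrelated errors the observed covariances equal the true-score covariances, so only the own-variance terms attenuate.
True-score variance = [4.4²·0.61 + 14.9²·0.85 + 20.7²·0.88 + 14.9²·0.75] + 806.594 = 744.097 + 806.594 = 1550.69.
Reliability = 1550.69 / 1698.46 = 0.913.

0.913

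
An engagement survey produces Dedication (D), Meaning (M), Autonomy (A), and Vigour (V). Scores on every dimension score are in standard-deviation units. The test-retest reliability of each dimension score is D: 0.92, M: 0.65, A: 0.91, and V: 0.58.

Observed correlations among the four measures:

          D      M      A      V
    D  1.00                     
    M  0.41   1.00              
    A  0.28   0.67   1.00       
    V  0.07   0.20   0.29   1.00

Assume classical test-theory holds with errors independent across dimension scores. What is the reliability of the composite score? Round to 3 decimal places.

0.880

Var(D+M+A+V) = 4 + 2·[0.41 + 0.28 + 0.07 + 0.67 + 0.20 + 0.29] = 4 + 3.84 = 7.84.
With uncorrelated errors the cross-covariances are all true-score covariance, so they carry over unchanged; only the diagonal terms shrink to ρᵢσᵢ².
True-score variance = [0.92 + 0.65 + 0.91 + 0.58] + 3.84 = 3.06 + 3.84 = 6.9.
Reliability = 6.9 / 7.84 = 0.880.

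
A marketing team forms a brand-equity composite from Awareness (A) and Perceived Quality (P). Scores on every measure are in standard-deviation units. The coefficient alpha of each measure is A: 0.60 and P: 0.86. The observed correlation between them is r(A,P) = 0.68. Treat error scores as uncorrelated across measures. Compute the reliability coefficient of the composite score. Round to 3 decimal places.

0.839

Var(A+P) = 2 + 2·[0.68] = 2 + 1.36 = 3.36.
Because errors are independent across components, Cov(Tᵢ,Tⱼ) = Cov(Xᵢ,Xⱼ); the off-diagonal part of the true-score variance is the same as above.
True-score variance = [0.60 + 0.86] + 1.36 = 1.46 + 1.36 = 2.82.
Reliability = 2.82 / 3.36 = 0.839.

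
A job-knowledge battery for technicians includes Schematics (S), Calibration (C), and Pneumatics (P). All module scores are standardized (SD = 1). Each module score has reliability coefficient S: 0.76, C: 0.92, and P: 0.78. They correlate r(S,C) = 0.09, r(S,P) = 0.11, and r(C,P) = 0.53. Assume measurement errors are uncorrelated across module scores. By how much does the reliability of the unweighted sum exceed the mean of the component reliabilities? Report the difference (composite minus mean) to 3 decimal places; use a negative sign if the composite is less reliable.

0.059

Var(sum) = 3 + 1.46 = 4.46; true-score variance = 2.46 + 1.46 = 3.92; composite reliability = 0.8789.
Mean component reliability = 0.8200.
Difference = 0.8789 − 0.8200 = 0.059.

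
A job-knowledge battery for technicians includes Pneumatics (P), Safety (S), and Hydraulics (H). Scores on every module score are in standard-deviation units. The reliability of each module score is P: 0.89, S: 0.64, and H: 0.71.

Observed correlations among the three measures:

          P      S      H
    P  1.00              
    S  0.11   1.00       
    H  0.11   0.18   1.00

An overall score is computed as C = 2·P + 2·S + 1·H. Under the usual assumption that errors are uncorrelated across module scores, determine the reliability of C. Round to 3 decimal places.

0.803

Var(C) = 2² + 2² + 1 + 2·[4·0.11 + 2·0.11 + 2·0.18] = 9 + 2.04 = 11.04.
Under uncorrelated errors the observed covariances equal the true-score covariances, so only the own-variance terms attenuate.
True-score variance = [2²·0.89 + 2²·0.64 + 0.71] + 2.04 = 6.83 + 2.04 = 8.87.
Reliability = 8.87 / 11.04 = 0.803.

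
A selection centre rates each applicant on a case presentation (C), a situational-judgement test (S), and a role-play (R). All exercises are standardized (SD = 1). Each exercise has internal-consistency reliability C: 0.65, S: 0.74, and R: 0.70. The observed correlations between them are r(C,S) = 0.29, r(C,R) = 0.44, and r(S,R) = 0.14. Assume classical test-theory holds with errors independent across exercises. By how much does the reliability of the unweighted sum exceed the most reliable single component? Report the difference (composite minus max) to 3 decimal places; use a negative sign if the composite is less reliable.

0.068

Var(sum) = 3 + 1.74 = 4.74; true-score variance = 2.09 + 1.74 = 3.83; composite reliability = 0.8080.
Max component reliability = 0.7400.
Difference = 0.8080 − 0.7400 = 0.068.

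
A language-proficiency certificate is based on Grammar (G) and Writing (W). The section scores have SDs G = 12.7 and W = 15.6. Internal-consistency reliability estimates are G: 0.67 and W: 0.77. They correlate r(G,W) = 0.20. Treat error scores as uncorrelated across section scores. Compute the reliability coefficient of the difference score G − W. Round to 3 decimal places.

0.664

Var(G−W) = 12.7² + 15.6² − 2·12.7·15.6·0.20 = 404.65 − 79.248 = 325.402.
Under uncorrelated errors the observed covariances equal the true-score covariances, so only the own-variance terms attenuate.
True-score variance = [12.7²·0.67 + 15.6²·0.77] − 79.248 = 295.452 − 79.248 = 216.204.
Reliability = 216.204 / 325.402 = 0.664.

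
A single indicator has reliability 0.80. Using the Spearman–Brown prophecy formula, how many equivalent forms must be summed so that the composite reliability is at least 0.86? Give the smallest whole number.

k ≥ ρ*(1−ρ₁)/(ρ₁(1−ρ*)) = 0.86·0.20 / (0.80·0.14) = 1.536.
Smallest integer k = 2.

2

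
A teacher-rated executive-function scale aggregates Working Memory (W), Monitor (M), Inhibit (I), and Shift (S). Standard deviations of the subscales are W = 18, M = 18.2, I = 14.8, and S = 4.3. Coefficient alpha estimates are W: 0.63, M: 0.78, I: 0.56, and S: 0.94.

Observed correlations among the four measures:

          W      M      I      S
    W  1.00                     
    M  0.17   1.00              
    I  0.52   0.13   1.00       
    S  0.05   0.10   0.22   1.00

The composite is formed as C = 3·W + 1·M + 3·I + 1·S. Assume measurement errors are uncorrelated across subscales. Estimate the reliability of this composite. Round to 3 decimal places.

Var(C) = 3²·18² + 18.2² + 3²·14.8² + 4.3² + 2·[3·18·18.2·0.17 + 9·18·14.8·0.52 + 3·18·4.3·0.05 + 3·18.2·14.8·0.13 + 18.2·4.3·0.10 + 3·14.8·4.3·0.22] = 5237.09 + 3160.63 = 8397.72.
Under uncorrelated errors the observed covariances equal the true-score covariances, so only the own-variance terms attenuate.
True-score variance = [3²·18²·0.63 + 18.2²·0.78 + 3²·14.8²·0.56 + 4.3²·0.94] + 3160.63 = 3216.79 + 3160.63 = 6377.42.
Reliability = 6377.42 / 8397.72 = 0.759.

0.759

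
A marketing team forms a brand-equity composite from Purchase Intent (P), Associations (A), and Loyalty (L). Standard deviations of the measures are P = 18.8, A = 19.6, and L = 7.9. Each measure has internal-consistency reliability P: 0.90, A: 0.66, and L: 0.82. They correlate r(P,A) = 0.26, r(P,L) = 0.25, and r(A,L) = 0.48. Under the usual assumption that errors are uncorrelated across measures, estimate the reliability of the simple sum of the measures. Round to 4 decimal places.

Var(P+A+L) = 18.8² + 19.6² + 7.9² + 2·[18.8·19.6·0.26 + 18.8·7.9·0.25 + 19.6·7.9·0.48] = 800.01 + 414.516 = 1214.53.
Because errors are independent across components, Cov(Tᵢ,Tⱼ) = Cov(Xᵢ,Xⱼ); the off-diagonal part of the true-score variance is the same as above.
True-score variance = [18.8²·0.90 + 19.6²·0.66 + 7.9²·0.82] + 414.516 = 622.818 + 414.516 = 1037.33.
Reliability = 1037.33 / 1214.53 = 0.8541.

0.8541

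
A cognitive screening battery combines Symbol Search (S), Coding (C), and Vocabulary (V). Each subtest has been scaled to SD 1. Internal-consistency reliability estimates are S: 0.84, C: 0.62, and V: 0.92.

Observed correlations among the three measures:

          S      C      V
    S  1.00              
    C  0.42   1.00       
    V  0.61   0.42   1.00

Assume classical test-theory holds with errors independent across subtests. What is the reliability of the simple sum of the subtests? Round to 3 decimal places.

Var(S+C+V) = 3 + 2·[0.42 + 0.61 + 0.42] = 3 + 2.9 = 5.9.
Under uncorrelated errors the observed covariances equal the true-score covariances, so only the own-variance terms attenuate.
True-score variance = [0.84 + 0.62 + 0.92] + 2.9 = 2.38 + 2.9 = 5.28.
Reliability = 5.28 / 5.9 = 0.895.

0.895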